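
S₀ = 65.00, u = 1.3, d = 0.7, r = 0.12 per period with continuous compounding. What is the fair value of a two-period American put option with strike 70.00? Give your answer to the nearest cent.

8.00

Risk-neutral probability p = (e^0.12 − 0.7)/(1.3 − 0.7) = 0.4275/0.6000 = 0.7125
Terminal stock prices: S_uu = 109.9, S_ud = 59.15, S_dd = 31.85
Terminal payoffs (K − S): max(-39.85, 0) = 0, max(10.85, 0) = 10.85, max(38.15, 0) = 38.15
Node u (S = 84.5): continuation = e^(−0.12)·[0.7125·0.0000 + 0.2875·10.8500] = 2.7667; exercise value = 0.0000 ≤ continuation, so V_u = 2.7667
Node d (S = 45.5): continuation = e^(−0.12)·[0.7125·10.8500 + 0.2875·38.1500] = 16.5844; exercise value = 24.5000 > continuation, so V_d = 24.5000 (exercise)
Node 0 (S = 65): continuation = e^(−0.12)·[0.7125·2.7667 + 0.2875·24.5000] = 7.9957; exercise value = 5.0000 ≤ continuation, so V_0 = 7.9957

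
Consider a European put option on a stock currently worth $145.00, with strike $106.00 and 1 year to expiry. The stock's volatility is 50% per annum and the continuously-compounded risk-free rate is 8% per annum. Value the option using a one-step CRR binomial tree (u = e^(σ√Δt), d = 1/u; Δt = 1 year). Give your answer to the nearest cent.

$9.04

CRR parameters: u = e^(σ√Δt) = e^(0.5·√1) = 1.6487, d = 1/u = 0.6065
Per-period rate: rΔt = 0.08·1 = 0.08, so R = e^0.08 = 1.0833
Risk-neutral probability p = (e^0.08 − 0.6065)/(1.6487 − 0.6065) = 0.4768/1.0422 = 0.4575
Terminal stock prices: S_u = 239.1, S_d = 87.95
Terminal payoffs (K − S): max(-133.1, 0) = 0, max(18.05, 0) = 18.05
Node 0 (S = 145): V_0 = e^(−0.08)·[0.4575·0.0000 + 0.5425·18.0531] = 9.0415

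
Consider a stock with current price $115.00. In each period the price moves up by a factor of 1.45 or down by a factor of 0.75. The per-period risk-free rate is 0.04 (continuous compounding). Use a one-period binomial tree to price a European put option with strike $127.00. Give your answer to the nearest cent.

$22.89

Risk-neutral probability p = (e^0.04 − 0.75)/(1.45 − 0.75) = 0.2908/0.7000 = 0.4154
Terminal stock prices: S_u = 166.8, S_d = 86.25
Terminal payoffs (K − S): max(-39.75, 0) = 0, max(40.75, 0) = 40.75
Node 0 (S = 115): V_0 = e^(−0.04)·[0.4154·0.0000 + 0.5846·40.7500] = 22.8866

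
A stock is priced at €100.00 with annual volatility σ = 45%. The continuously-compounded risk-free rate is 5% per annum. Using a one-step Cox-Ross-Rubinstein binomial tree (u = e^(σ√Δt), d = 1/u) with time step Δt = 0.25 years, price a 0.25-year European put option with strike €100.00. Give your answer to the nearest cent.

€10.51

CRR parameters: u = e^(σ√Δt) = e^(0.45·√0.25) = 1.2523, d = 1/u = 0.7985
Per-period rate: rΔt = 0.05·0.25 = 0.0125, so R = e^0.0125 = 1.0126
Risk-neutral probability p = (e^0.0125 − 0.7985)/(1.2523 − 0.7985) = 0.2141/0.4538 = 0.4717
Terminal stock prices: S_u = 125.2, S_d = 79.85
Terminal payoffs (K − S): max(-25.23, 0) = 0, max(20.15, 0) = 20.15
Node 0 (S = 100): V_0 = e^(−0.0125)·[0.4717·0.0000 + 0.5283·20.1484] = 10.5121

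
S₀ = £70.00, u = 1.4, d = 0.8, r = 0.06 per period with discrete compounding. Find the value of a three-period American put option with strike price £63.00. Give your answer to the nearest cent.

Risk-neutral probability p = (1 + 0.06 − 0.8)/(1.4 − 0.8) = 0.2600/0.6000 = 0.4333
Terminal stock prices: S_uuu = 192.1, S_uud = 109.8, S_udd = 62.72, S_ddd = 35.84
Terminal payoffs (K − S): max(-129.1, 0) = 0, max(-46.76, 0) = 0, max(0.28, 0) = 0.28, max(27.16, 0) = 27.16
Node uu (S = 137.2): continuation = 1/1.06·[0.4333·0.0000 + 0.5667·0.0000] = 0.0000; exercise value = 0.0000 ≤ continuation, so V_uu = 0.0000
Node ud (S = 78.4): continuation = 1/1.06·[0.4333·0.0000 + 0.5667·0.2800] = 0.1497; exercise value = 0.0000 ≤ continuation, so V_ud = 0.1497
Node dd (S = 44.8): continuation = 1/1.06·[0.4333·0.2800 + 0.5667·27.1600] = 14.6340; exercise value = 18.2000 > continuation, so V_dd = 18.2000 (exercise)
Node u (S = 98): continuation = 1/1.06·[0.4333·0.0000 + 0.5667·0.1497] = 0.0800; exercise value = 0.0000 ≤ continuation, so V_u = 0.0800
Node d (S = 56): continuation = 1/1.06·[0.4333·0.1497 + 0.5667·18.2000] = 9.7908; exercise value = 7.0000 ≤ continuation, so V_d = 9.7908
Node 0 (S = 70): continuation = 1/1.06·[0.4333·0.0800 + 0.5667·9.7908] = 5.2668; exercise value = 0.0000 ≤ continuation, so V_0 = 5.2668

£5.27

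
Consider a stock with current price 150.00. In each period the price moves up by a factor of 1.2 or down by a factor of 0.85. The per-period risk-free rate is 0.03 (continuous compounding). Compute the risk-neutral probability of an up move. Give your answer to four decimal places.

p = 0.5156

Risk-neutral probability p = (e^0.03 − 0.85)/(1.2 − 0.85) = 0.1805/0.3500 = 0.5156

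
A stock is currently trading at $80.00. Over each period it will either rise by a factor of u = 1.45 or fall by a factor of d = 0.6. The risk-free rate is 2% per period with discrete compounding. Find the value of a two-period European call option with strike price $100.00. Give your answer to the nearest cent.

Risk-neutral probability p = (1 + 0.02 − 0.6)/(1.45 − 0.6) = 0.4200/0.8500 = 0.4941
Terminal stock prices: S_uu = 168.2, S_ud = 69.6, S_dd = 28.8
Terminal payoffs (S − K): max(68.2, 0) = 68.2, max(-30.4, 0) = 0, max(-71.2, 0) = 0
Node u (S = 116): V_u = 1/1.02·[0.4941·68.2000 + 0.5059·0.0000] = 33.0381
Node d (S = 48): V_d = 1/1.02·[0.4941·0.0000 + 0.5059·0.0000] = 0.0000
Node 0 (S = 80): V_0 = 1/1.02·[0.4941·33.0381 + 0.5059·0.0000] = 16.0046

$16.00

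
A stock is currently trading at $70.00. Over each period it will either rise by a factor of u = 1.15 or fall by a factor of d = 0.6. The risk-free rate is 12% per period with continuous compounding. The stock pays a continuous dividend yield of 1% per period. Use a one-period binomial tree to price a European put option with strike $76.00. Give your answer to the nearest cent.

$1.85

Per-period risk-free factor R = e^0.12 = 1.1275; dividend-adjusted growth = e^(0.12−0.01) = 1.1163.
Risk-neutral probability p = (1.1163 − 0.6)/(1.15 − 0.6) = 0.5163/0.5500 = 0.9387
Terminal stock prices: S_u = 80.5, S_d = 42
Terminal payoffs (K − S): max(-4.5, 0) = 0, max(34, 0) = 34
Node 0 (S = 70): V_0 = e^(−0.12)·[0.9387·0.0000 + 0.0613·34.0000] = 1.8489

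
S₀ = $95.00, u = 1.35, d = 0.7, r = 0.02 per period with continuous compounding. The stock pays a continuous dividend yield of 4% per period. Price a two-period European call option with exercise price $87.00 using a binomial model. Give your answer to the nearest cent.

$16.69

Per-period risk-free factor R = e^0.02 = 1.0202; dividend-adjusted growth = e^(0.02−0.04) = 0.9802.
Risk-neutral probability p = (0.9802 − 0.7)/(1.35 − 0.7) = 0.2802/0.6500 = 0.4311
Terminal stock prices: S_uu = 173.1, S_ud = 89.77, S_dd = 46.55
Terminal payoffs (S − K): max(86.14, 0) = 86.14, max(2.775, 0) = 2.775, max(-40.45, 0) = 0
Node u (S = 128.2): V_u = e^(−0.02)·[0.4311·86.1375 + 0.5689·2.7750] = 37.9440
Node d (S = 66.5): V_d = e^(−0.02)·[0.4311·2.7750 + 0.5689·0.0000] = 1.1725
Node 0 (S = 95): V_0 = e^(−0.02)·[0.4311·37.9440 + 0.5689·1.1725] = 16.6867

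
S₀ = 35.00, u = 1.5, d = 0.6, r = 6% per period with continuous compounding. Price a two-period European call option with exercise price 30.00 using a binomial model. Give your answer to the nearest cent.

12.05

Risk-neutral probability p = (e^0.06 − 0.6)/(1.5 − 0.6) = 0.4618/0.9000 = 0.5132
Terminal stock prices: S_uu = 78.75, S_ud = 31.5, S_dd = 12.6
Terminal payoffs (S − K): max(48.75, 0) = 48.75, max(1.5, 0) = 1.5, max(-17.4, 0) = 0
Node u (S = 52.5): V_u = e^(−0.06)·[0.5132·48.7500 + 0.4868·1.5000] = 24.2471
Node d (S = 21): V_d = e^(−0.06)·[0.5132·1.5000 + 0.4868·0.0000] = 0.7249
Node 0 (S = 35): V_0 = e^(−0.06)·[0.5132·24.2471 + 0.4868·0.7249] = 12.0502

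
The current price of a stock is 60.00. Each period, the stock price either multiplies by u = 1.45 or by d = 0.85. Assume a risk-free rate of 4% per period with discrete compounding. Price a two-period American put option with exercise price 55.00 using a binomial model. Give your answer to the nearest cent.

5.03

Risk-neutral probability p = (1 + 0.04 − 0.85)/(1.45 − 0.85) = 0.1900/0.6000 = 0.3167
Terminal stock prices: S_uu = 126.2, S_ud = 73.95, S_dd = 43.35
Terminal payoffs (K − S): max(-71.15, 0) = 0, max(-18.95, 0) = 0, max(11.65, 0) = 11.65
Node u (S = 87): continuation = 1/1.04·[0.3167·0.0000 + 0.6833·0.0000] = 0.0000; exercise value = 0.0000 ≤ continuation, so V_u = 0.0000
Node d (S = 51): continuation = 1/1.04·[0.3167·0.0000 + 0.6833·11.6500] = 7.6546; exercise value = 4.0000 ≤ continuation, so V_d = 7.6546
Node 0 (S = 60): continuation = 1/1.04·[0.3167·0.0000 + 0.6833·7.6546] = 5.0295; exercise value = 0.0000 ≤ continuation, so V_0 = 5.0295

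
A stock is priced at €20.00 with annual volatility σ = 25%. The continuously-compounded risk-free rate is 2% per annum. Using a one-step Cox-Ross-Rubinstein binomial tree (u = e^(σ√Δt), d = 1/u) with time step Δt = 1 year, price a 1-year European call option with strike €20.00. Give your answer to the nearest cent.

CRR parameters: u = e^(σ√Δt) = e^(0.25·√1) = 1.2840, d = 1/u = 0.7788
Per-period rate: rΔt = 0.02·1 = 0.02, so R = e^0.02 = 1.0202
Risk-neutral probability p = (e^0.02 − 0.7788)/(1.2840 − 0.7788) = 0.2414/0.5052 = 0.4778
Terminal stock prices: S_u = 25.68, S_d = 15.58
Terminal payoffs (S − K): max(5.681, 0) = 5.681, max(-4.424, 0) = 0
Node 0 (S = 20): V_0 = e^(−0.02)·[0.4778·5.6805 + 0.5222·0.0000] = 2.6604

€2.66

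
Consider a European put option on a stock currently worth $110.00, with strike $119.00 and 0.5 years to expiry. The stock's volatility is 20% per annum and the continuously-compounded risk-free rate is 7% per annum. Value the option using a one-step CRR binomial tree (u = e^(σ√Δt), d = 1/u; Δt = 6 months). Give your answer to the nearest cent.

$9.30

CRR parameters: u = e^(σ√Δt) = e^(0.2·√0.5) = 1.1519, d = 1/u = 0.8681
Per-period rate: rΔt = 0.07·0.5 = 0.035, so R = e^0.035 = 1.0356
Risk-neutral probability p = (e^0.035 − 0.8681)/(1.1519 − 0.8681) = 0.1675/0.2838 = 0.5902
Terminal stock prices: S_u = 126.7, S_d = 95.49
Terminal payoffs (K − S): max(-7.71, 0) = 0, max(23.51, 0) = 23.51
Node 0 (S = 110): V_0 = e^(−0.035)·[0.5902·0.0000 + 0.4098·23.5064] = 9.3012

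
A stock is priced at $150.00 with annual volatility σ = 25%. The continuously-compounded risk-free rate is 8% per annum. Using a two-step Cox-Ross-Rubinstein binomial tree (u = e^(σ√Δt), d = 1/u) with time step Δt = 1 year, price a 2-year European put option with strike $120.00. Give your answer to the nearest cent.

CRR parameters: u = e^(σ√Δt) = e^(0.25·√1) = 1.2840, d = 1/u = 0.7788
Per-period rate: rΔt = 0.08·1 = 0.08, so R = e^0.08 = 1.0833
Risk-neutral probability p = (e^0.08 − 0.7788)/(1.2840 − 0.7788) = 0.3045/0.5052 = 0.6027
Terminal stock prices: S_uu = 247.3, S_ud = 150, S_dd = 90.98
Terminal payoffs (K − S): max(-127.3, 0) = 0, max(-30, 0) = 0, max(29.02, 0) = 29.02
Node u (S = 192.6): V_u = e^(−0.08)·[0.6027·0.0000 + 0.3973·0.0000] = 0.0000
Node d (S = 116.8): V_d = e^(−0.08)·[0.6027·0.0000 + 0.3973·29.0204] = 10.6440
Node 0 (S = 150): V_0 = e^(−0.08)·[0.6027·0.0000 + 0.3973·10.6440] = 3.9040

$3.90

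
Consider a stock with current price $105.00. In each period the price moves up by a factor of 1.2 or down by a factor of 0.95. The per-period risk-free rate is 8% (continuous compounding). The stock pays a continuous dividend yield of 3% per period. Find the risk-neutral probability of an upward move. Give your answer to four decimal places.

Per-period risk-free factor R = e^0.08 = 1.0833; dividend-adjusted growth = e^(0.08−0.03) = 1.0513.
Risk-neutral probability p = (1.0513 − 0.95)/(1.2 − 0.95) = 0.1013/0.2500 = 0.4051

p = 0.4051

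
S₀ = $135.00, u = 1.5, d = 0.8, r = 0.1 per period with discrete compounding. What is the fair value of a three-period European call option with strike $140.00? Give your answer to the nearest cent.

Risk-neutral probability p = (1 + 0.1 − 0.8)/(1.5 − 0.8) = 0.3000/0.7000 = 0.4286
Terminal stock prices: S_uuu = 455.6, S_uud = 243, S_udd = 129.6, S_ddd = 69.12
Terminal payoffs (S − K): max(315.6, 0) = 315.6, max(103, 0) = 103, max(-10.4, 0) = 0, max(-70.88, 0) = 0
Node uu (S = 303.8): V_uu = 1/1.1·[0.4286·315.6250 + 0.5714·103.0000] = 176.4773
Node ud (S = 162): V_ud = 1/1.1·[0.4286·103.0000 + 0.5714·0.0000] = 40.1299
Node dd (S = 86.4): V_dd = 1/1.1·[0.4286·0.0000 + 0.5714·0.0000] = 0.0000
Node u (S = 202.5): V_u = 1/1.1·[0.4286·176.4773 + 0.5714·40.1299] = 89.6041
Node d (S = 108): V_d = 1/1.1·[0.4286·40.1299 + 0.5714·0.0000] = 15.6350
Node 0 (S = 135): V_0 = 1/1.1·[0.4286·89.6041 + 0.5714·15.6350] = 43.0328

$43.03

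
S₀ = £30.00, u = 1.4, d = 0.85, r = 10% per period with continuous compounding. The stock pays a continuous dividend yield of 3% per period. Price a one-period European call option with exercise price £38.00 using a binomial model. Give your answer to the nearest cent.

£1.46

Per-period risk-free factor R = e^0.1 = 1.1052; dividend-adjusted growth = e^(0.1−0.03) = 1.0725.
Risk-neutral probability p = (1.0725 − 0.85)/(1.4 − 0.85) = 0.2225/0.5500 = 0.4046
Terminal stock prices: S_u = 42, S_d = 25.5
Terminal payoffs (S − K): max(4, 0) = 4, max(-12.5, 0) = 0
Node 0 (S = 30): V_0 = e^(−0.1)·[0.4046·4.0000 + 0.5954·0.0000] = 1.4642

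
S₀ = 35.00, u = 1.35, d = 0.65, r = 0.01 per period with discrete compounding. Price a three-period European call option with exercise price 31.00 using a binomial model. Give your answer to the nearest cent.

11.19

Risk-neutral probability p = (1 + 0.01 − 0.65)/(1.35 − 0.65) = 0.3600/0.7000 = 0.5143
Terminal stock prices: S_uuu = 86.11, S_uud = 41.46, S_udd = 19.96, S_ddd = 9.612
Terminal payoffs (S − K): max(55.11, 0) = 55.11, max(10.46, 0) = 10.46, max(-11.04, 0) = 0, max(-21.39, 0) = 0
Node uu (S = 63.79): V_uu = 1/1.01·[0.5143·55.1131 + 0.4857·10.4619] = 33.0944
Node ud (S = 30.71): V_ud = 1/1.01·[0.5143·10.4619 + 0.4857·0.0000] = 5.3271
Node dd (S = 14.79): V_dd = 1/1.01·[0.5143·0.0000 + 0.4857·0.0000] = 0.0000
Node u (S = 47.25): V_u = 1/1.01·[0.5143·33.0944 + 0.4857·5.3271] = 19.4133
Node d (S = 22.75): V_d = 1/1.01·[0.5143·5.3271 + 0.4857·0.0000] = 2.7125
Node 0 (S = 35): V_0 = 1/1.01·[0.5143·19.4133 + 0.4857·2.7125] = 11.1896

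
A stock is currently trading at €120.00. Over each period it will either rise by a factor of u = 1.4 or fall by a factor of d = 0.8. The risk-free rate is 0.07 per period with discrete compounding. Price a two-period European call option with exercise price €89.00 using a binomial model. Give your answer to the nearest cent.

€45.49

Risk-neutral probability p = (1 + 0.07 − 0.8)/(1.4 − 0.8) = 0.2700/0.6000 = 0.4500
Terminal stock prices: S_uu = 235.2, S_ud = 134.4, S_dd = 76.8
Terminal payoffs (S − K): max(146.2, 0) = 146.2, max(45.4, 0) = 45.4, max(-12.2, 0) = 0
Node u (S = 168): V_u = 1/1.07·[0.4500·146.2000 + 0.5500·45.4000] = 84.8224
Node d (S = 96): V_d = 1/1.07·[0.4500·45.4000 + 0.5500·0.0000] = 19.0935
Node 0 (S = 120): V_0 = 1/1.07·[0.4500·84.8224 + 0.5500·19.0935] = 45.4874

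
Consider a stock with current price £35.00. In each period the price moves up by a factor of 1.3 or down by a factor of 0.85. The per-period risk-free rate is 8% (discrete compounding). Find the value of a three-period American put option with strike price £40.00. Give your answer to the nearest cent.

Risk-neutral probability p = (1 + 0.08 − 0.85)/(1.3 − 0.85) = 0.2300/0.4500 = 0.5111
Terminal stock prices: S_uuu = 76.89, S_uud = 50.28, S_udd = 32.87, S_ddd = 21.49
Terminal payoffs (K − S): max(-36.89, 0) = 0, max(-10.28, 0) = 0, max(7.126, 0) = 7.126, max(18.51, 0) = 18.51
Node uu (S = 59.15): continuation = 1/1.08·[0.5111·0.0000 + 0.4889·0.0000] = 0.0000; exercise value = 0.0000 ≤ continuation, so V_uu = 0.0000
Node ud (S = 38.67): continuation = 1/1.08·[0.5111·0.0000 + 0.4889·7.1263] = 3.2259; exercise value = 1.3250 ≤ continuation, so V_ud = 3.2259
Node dd (S = 25.29): continuation = 1/1.08·[0.5111·7.1263 + 0.4889·18.5056] = 11.7495; exercise value = 14.7125 > continuation, so V_dd = 14.7125 (exercise)
Node u (S = 45.5): continuation = 1/1.08·[0.5111·0.0000 + 0.4889·3.2259] = 1.4603; exercise value = 0.0000 ≤ continuation, so V_u = 1.4603
Node d (S = 29.75): continuation = 1/1.08·[0.5111·3.2259 + 0.4889·14.7125] = 8.1866; exercise value = 10.2500 > continuation, so V_d = 10.2500 (exercise)
Node 0 (S = 35): continuation = 1/1.08·[0.5111·1.4603 + 0.4889·10.2500] = 5.3310; exercise value = 5.0000 ≤ continuation, so V_0 = 5.3310

£5.33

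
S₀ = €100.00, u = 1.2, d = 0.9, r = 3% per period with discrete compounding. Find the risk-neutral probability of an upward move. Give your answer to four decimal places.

Risk-neutral probability p = (1 + 0.03 − 0.9)/(1.2 − 0.9) = 0.1300/0.3000 = 0.4333

p = 0.4333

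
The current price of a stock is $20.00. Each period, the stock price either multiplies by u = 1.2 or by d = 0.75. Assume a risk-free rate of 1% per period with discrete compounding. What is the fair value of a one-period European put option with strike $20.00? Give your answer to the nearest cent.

$2.09

Risk-neutral probability p = (1 + 0.01 − 0.75)/(1.2 − 0.75) = 0.2600/0.4500 = 0.5778
Terminal stock prices: S_u = 24, S_d = 15
Terminal payoffs (K − S): max(-4, 0) = 0, max(5, 0) = 5
Node 0 (S = 20): V_0 = 1/1.01·[0.5778·0.0000 + 0.4222·5.0000] = 2.0902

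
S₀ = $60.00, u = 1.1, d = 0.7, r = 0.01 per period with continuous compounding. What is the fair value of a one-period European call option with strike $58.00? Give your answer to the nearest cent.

$6.14

Risk-neutral probability p = (e^0.01 − 0.7)/(1.1 − 0.7) = 0.3101/0.4000 = 0.7751
Terminal stock prices: S_u = 66, S_d = 42
Terminal payoffs (S − K): max(8, 0) = 8, max(-16, 0) = 0
Node 0 (S = 60): V_0 = e^(−0.01)·[0.7751·8.0000 + 0.2249·0.0000] = 6.1393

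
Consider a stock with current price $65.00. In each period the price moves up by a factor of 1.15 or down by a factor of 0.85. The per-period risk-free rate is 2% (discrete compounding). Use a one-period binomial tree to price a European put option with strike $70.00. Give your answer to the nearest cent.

$6.27

Risk-neutral probability p = (1 + 0.02 − 0.85)/(1.15 − 0.85) = 0.1700/0.3000 = 0.5667
Terminal stock prices: S_u = 74.75, S_d = 55.25
Terminal payoffs (K − S): max(-4.75, 0) = 0, max(14.75, 0) = 14.75
Node 0 (S = 65): V_0 = 1/1.02·[0.5667·0.0000 + 0.4333·14.7500] = 6.2663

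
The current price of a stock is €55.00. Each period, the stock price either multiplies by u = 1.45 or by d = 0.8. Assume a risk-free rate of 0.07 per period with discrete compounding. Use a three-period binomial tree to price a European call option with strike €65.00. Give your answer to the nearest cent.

€12.80

Risk-neutral probability p = (1 + 0.07 − 0.8)/(1.45 − 0.8) = 0.2700/0.6500 = 0.4154
Terminal stock prices: S_uuu = 167.7, S_uud = 92.51, S_udd = 51.04, S_ddd = 28.16
Terminal payoffs (S − K): max(102.7, 0) = 102.7, max(27.51, 0) = 27.51, max(-13.96, 0) = 0, max(-36.84, 0) = 0
Node uu (S = 115.6): V_uu = 1/1.07·[0.4154·102.6744 + 0.5846·27.5100] = 54.8898
Node ud (S = 63.8): V_ud = 1/1.07·[0.4154·27.5100 + 0.5846·0.0000] = 10.6797
Node dd (S = 35.2): V_dd = 1/1.07·[0.4154·0.0000 + 0.5846·0.0000] = 0.0000
Node u (S = 79.75): V_u = 1/1.07·[0.4154·54.8898 + 0.5846·10.6797] = 27.1438
Node d (S = 44): V_d = 1/1.07·[0.4154·10.6797 + 0.5846·0.0000] = 4.1459
Node 0 (S = 55): V_0 = 1/1.07·[0.4154·27.1438 + 0.5846·4.1459] = 12.8027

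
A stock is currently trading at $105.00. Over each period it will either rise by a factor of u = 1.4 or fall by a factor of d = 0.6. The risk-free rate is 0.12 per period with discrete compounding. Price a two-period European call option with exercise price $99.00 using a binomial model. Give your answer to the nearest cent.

Risk-neutral probability p = (1 + 0.12 − 0.6)/(1.4 − 0.6) = 0.5200/0.8000 = 0.6500
Terminal stock prices: S_uu = 205.8, S_ud = 88.2, S_dd = 37.8
Terminal payoffs (S − K): max(106.8, 0) = 106.8, max(-10.8, 0) = 0, max(-61.2, 0) = 0
Node u (S = 147): V_u = 1/1.12·[0.6500·106.8000 + 0.3500·0.0000] = 61.9821
Node d (S = 63): V_d = 1/1.12·[0.6500·0.0000 + 0.3500·0.0000] = 0.0000
Node 0 (S = 105): V_0 = 1/1.12·[0.6500·61.9821 + 0.3500·0.0000] = 35.9718

$35.97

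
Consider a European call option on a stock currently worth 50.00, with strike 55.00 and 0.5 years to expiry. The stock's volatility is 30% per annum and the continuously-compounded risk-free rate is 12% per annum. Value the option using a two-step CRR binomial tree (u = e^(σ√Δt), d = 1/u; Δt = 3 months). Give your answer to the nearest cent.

3.74

CRR parameters: u = e^(σ√Δt) = e^(0.3·√0.25) = 1.1618, d = 1/u = 0.8607
Per-period rate: rΔt = 0.12·0.25 = 0.03, so R = e^0.03 = 1.0305
Risk-neutral probability p = (e^0.03 − 0.8607)/(1.1618 − 0.8607) = 0.1697/0.3011 = 0.5637
Terminal stock prices: S_uu = 67.49, S_ud = 50, S_dd = 37.04
Terminal payoffs (S − K): max(12.49, 0) = 12.49, max(-5, 0) = 0, max(-17.96, 0) = 0
Node u (S = 58.09): V_u = e^(−0.03)·[0.5637·12.4929 + 0.4363·0.0000] = 6.8342
Node d (S = 43.04): V_d = e^(−0.03)·[0.5637·0.0000 + 0.4363·0.0000] = 0.0000
Node 0 (S = 50): V_0 = e^(−0.03)·[0.5637·6.8342 + 0.4363·0.0000] = 3.7386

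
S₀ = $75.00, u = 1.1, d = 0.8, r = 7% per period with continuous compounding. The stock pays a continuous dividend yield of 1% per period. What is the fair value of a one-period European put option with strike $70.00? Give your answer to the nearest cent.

Per-period risk-free factor R = e^0.07 = 1.0725; dividend-adjusted growth = e^(0.07−0.01) = 1.0618.
Risk-neutral probability p = (1.0618 − 0.8)/(1.1 − 0.8) = 0.2618/0.3000 = 0.8728
Terminal stock prices: S_u = 82.5, S_d = 60
Terminal payoffs (K − S): max(-12.5, 0) = 0, max(10, 0) = 10
Node 0 (S = 75): V_0 = e^(−0.07)·[0.8728·0.0000 + 0.1272·10.0000] = 1.1861

$1.19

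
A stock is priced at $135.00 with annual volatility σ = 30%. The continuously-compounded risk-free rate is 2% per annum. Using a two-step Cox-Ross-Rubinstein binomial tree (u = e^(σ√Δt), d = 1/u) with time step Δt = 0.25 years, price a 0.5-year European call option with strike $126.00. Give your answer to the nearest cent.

CRR parameters: u = e^(σ√Δt) = e^(0.3·√0.25) = 1.1618, d = 1/u = 0.8607
Per-period rate: rΔt = 0.02·0.25 = 0.005, so R = e^0.005 = 1.0050
Risk-neutral probability p = (e^0.005 − 0.8607)/(1.1618 − 0.8607) = 0.1443/0.3011 = 0.4792
Terminal stock prices: S_uu = 182.2, S_ud = 135, S_dd = 100
Terminal payoffs (S − K): max(56.23, 0) = 56.23, max(9, 0) = 9, max(-25.99, 0) = 0
Node u (S = 156.8): V_u = e^(−0.005)·[0.4792·56.2309 + 0.5208·9.0000] = 31.4761
Node d (S = 116.2): V_d = e^(−0.005)·[0.4792·9.0000 + 0.5208·0.0000] = 4.2914
Node 0 (S = 135): V_0 = e^(−0.005)·[0.4792·31.4761 + 0.5208·4.2914] = 17.2324

$17.23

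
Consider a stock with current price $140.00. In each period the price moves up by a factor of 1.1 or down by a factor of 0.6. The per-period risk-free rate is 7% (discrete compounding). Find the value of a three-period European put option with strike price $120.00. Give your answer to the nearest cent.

Risk-neutral probability p = (1 + 0.07 − 0.6)/(1.1 − 0.6) = 0.4700/0.5000 = 0.9400
Terminal stock prices: S_uuu = 186.3, S_uud = 101.6, S_udd = 55.44, S_ddd = 30.24
Terminal payoffs (K − S): max(-66.34, 0) = 0, max(18.36, 0) = 18.36, max(64.56, 0) = 64.56, max(89.76, 0) = 89.76
Node uu (S = 169.4): V_uu = 1/1.07·[0.9400·0.0000 + 0.0600·18.3600] = 1.0295
Node ud (S = 92.4): V_ud = 1/1.07·[0.9400·18.3600 + 0.0600·64.5600] = 19.7495
Node dd (S = 50.4): V_dd = 1/1.07·[0.9400·64.5600 + 0.0600·89.7600] = 61.7495
Node u (S = 154): V_u = 1/1.07·[0.9400·1.0295 + 0.0600·19.7495] = 2.0119
Node d (S = 84): V_d = 1/1.07·[0.9400·19.7495 + 0.0600·61.7495] = 20.8126
Node 0 (S = 140): V_0 = 1/1.07·[0.9400·2.0119 + 0.0600·20.8126] = 2.9345

$2.93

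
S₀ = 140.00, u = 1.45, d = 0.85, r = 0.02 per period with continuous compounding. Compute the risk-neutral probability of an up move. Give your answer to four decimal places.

p = 0.2837

Risk-neutral probability p = (e^0.02 − 0.85)/(1.45 − 0.85) = 0.1702/0.6000 = 0.2837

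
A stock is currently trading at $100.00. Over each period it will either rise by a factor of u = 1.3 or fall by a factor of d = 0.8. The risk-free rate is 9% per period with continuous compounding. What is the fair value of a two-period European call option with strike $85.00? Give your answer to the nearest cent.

Risk-neutral probability p = (e^0.09 − 0.8)/(1.3 − 0.8) = 0.2942/0.5000 = 0.5883
Terminal stock prices: S_uu = 169, S_ud = 104, S_dd = 64
Terminal payoffs (S − K): max(84, 0) = 84, max(19, 0) = 19, max(-21, 0) = 0
Node u (S = 130): V_u = e^(−0.09)·[0.5883·84.0000 + 0.4117·19.0000] = 52.3158
Node d (S = 80): V_d = e^(−0.09)·[0.5883·19.0000 + 0.4117·0.0000] = 10.2165
Node 0 (S = 100): V_0 = e^(−0.09)·[0.5883·52.3158 + 0.4117·10.2165] = 31.9744

$31.97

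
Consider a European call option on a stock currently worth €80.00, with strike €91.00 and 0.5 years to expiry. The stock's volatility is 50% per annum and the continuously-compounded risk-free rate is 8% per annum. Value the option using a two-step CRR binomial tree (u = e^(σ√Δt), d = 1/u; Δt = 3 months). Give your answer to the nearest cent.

€8.97

CRR parameters: u = e^(σ√Δt) = e^(0.5·√0.25) = 1.2840, d = 1/u = 0.7788
Per-period rate: rΔt = 0.08·0.25 = 0.02, so R = e^0.02 = 1.0202
Risk-neutral probability p = (e^0.02 − 0.7788)/(1.2840 − 0.7788) = 0.2414/0.5052 = 0.4778
Terminal stock prices: S_uu = 131.9, S_ud = 80, S_dd = 48.52
Terminal payoffs (S − K): max(40.9, 0) = 40.9, max(-11, 0) = 0, max(-42.48, 0) = 0
Node u (S = 102.7): V_u = e^(−0.02)·[0.4778·40.8977 + 0.5222·0.0000] = 19.1543
Node d (S = 62.3): V_d = e^(−0.02)·[0.4778·0.0000 + 0.5222·0.0000] = 0.0000
Node 0 (S = 80): V_0 = e^(−0.02)·[0.4778·19.1543 + 0.5222·0.0000] = 8.9709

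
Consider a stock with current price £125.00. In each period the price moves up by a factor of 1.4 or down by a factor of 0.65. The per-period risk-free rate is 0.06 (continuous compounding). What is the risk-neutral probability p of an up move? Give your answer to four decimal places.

Risk-neutral probability p = (e^0.06 − 0.65)/(1.4 − 0.65) = 0.4118/0.7500 = 0.5491

p = 0.5491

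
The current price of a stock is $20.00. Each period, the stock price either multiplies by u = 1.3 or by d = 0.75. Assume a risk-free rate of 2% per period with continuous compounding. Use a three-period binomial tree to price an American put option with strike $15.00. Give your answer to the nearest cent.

$1.02

Risk-neutral probability p = (e^0.02 − 0.75)/(1.3 − 0.75) = 0.2702/0.5500 = 0.4913
Terminal stock prices: S_uuu = 43.94, S_uud = 25.35, S_udd = 14.62, S_ddd = 8.438
Terminal payoffs (K − S): max(-28.94, 0) = 0, max(-10.35, 0) = 0, max(0.375, 0) = 0.375, max(6.562, 0) = 6.562
Node uu (S = 33.8): continuation = e^(−0.02)·[0.4913·0.0000 + 0.5087·0.0000] = 0.0000; exercise value = 0.0000 ≤ continuation, so V_uu = 0.0000
Node ud (S = 19.5): continuation = e^(−0.02)·[0.4913·0.0000 + 0.5087·0.3750] = 0.1870; exercise value = 0.0000 ≤ continuation, so V_ud = 0.1870
Node dd (S = 11.25): continuation = e^(−0.02)·[0.4913·0.3750 + 0.5087·6.5625] = 3.4530; exercise value = 3.7500 > continuation, so V_dd = 3.7500 (exercise)
Node u (S = 26): continuation = e^(−0.02)·[0.4913·0.0000 + 0.5087·0.1870] = 0.0932; exercise value = 0.0000 ≤ continuation, so V_u = 0.0932
Node d (S = 15): continuation = e^(−0.02)·[0.4913·0.1870 + 0.5087·3.7500] = 1.9600; exercise value = 0.0000 ≤ continuation, so V_d = 1.9600
Node 0 (S = 20): continuation = e^(−0.02)·[0.4913·0.0932 + 0.5087·1.9600] = 1.0223; exercise value = 0.0000 ≤ continuation, so V_0 = 1.0223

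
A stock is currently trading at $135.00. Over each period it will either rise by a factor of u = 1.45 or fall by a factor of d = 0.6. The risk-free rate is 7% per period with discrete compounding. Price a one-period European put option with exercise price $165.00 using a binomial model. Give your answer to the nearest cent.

$35.10

Risk-neutral probability p = (1 + 0.07 − 0.6)/(1.45 − 0.6) = 0.4700/0.8500 = 0.5529
Terminal stock prices: S_u = 195.8, S_d = 81
Terminal payoffs (K − S): max(-30.75, 0) = 0, max(84, 0) = 84
Node 0 (S = 135): V_0 = 1/1.07·[0.5529·0.0000 + 0.4471·84.0000] = 35.0962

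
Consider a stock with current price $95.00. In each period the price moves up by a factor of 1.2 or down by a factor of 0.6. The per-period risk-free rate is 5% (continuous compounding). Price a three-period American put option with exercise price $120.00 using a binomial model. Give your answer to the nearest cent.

Risk-neutral probability p = (e^0.05 − 0.6)/(1.2 − 0.6) = 0.4513/0.6000 = 0.7521
Terminal stock prices: S_uuu = 164.2, S_uud = 82.08, S_udd = 41.04, S_ddd = 20.52
Terminal payoffs (K − S): max(-44.16, 0) = 0, max(37.92, 0) = 37.92, max(78.96, 0) = 78.96, max(99.48, 0) = 99.48
Node uu (S = 136.8): continuation = e^(−0.05)·[0.7521·0.0000 + 0.2479·37.9200] = 8.9412; exercise value = 0.0000 ≤ continuation, so V_uu = 8.9412
Node ud (S = 68.4): continuation = e^(−0.05)·[0.7521·37.9200 + 0.2479·78.9600] = 45.7475; exercise value = 51.6000 > continuation, so V_ud = 51.6000 (exercise)
Node dd (S = 34.2): continuation = e^(−0.05)·[0.7521·78.9600 + 0.2479·99.4800] = 79.9475; exercise value = 85.8000 > continuation, so V_dd = 85.8000 (exercise)
Node u (S = 114): continuation = e^(−0.05)·[0.7521·8.9412 + 0.2479·51.6000] = 18.5638; exercise value = 6.0000 ≤ continuation, so V_u = 18.5638
Node d (S = 57): continuation = e^(−0.05)·[0.7521·51.6000 + 0.2479·85.8000] = 57.1475; exercise value = 63.0000 > continuation, so V_d = 63.0000 (exercise)
Node 0 (S = 95): continuation = e^(−0.05)·[0.7521·18.5638 + 0.2479·63.0000] = 28.1361; exercise value = 25.0000 ≤ continuation, so V_0 = 28.1361

$28.14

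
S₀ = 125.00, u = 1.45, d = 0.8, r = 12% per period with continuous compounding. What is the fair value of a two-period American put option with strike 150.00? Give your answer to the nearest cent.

Risk-neutral probability p = (e^0.12 − 0.8)/(1.45 − 0.8) = 0.3275/0.6500 = 0.5038
Terminal stock prices: S_uu = 262.8, S_ud = 145, S_dd = 80
Terminal payoffs (K − S): max(-112.8, 0) = 0, max(5, 0) = 5, max(70, 0) = 70
Node u (S = 181.2): continuation = e^(−0.12)·[0.5038·0.0000 + 0.4962·5.0000] = 2.2003; exercise value = 0.0000 ≤ continuation, so V_u = 2.2003
Node d (S = 100): continuation = e^(−0.12)·[0.5038·5.0000 + 0.4962·70.0000] = 33.0381; exercise value = 50.0000 > continuation, so V_d = 50.0000 (exercise)
Node 0 (S = 125): continuation = e^(−0.12)·[0.5038·2.2003 + 0.4962·50.0000] = 22.9859; exercise value = 25.0000 > continuation, so V_0 = 25.0000 (exercise)

25.00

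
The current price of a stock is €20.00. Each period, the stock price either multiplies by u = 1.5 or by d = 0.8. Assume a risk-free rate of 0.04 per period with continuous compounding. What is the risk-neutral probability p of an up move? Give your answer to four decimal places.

p = 0.3440

Risk-neutral probability p = (e^0.04 − 0.8)/(1.5 − 0.8) = 0.2408/0.7000 = 0.3440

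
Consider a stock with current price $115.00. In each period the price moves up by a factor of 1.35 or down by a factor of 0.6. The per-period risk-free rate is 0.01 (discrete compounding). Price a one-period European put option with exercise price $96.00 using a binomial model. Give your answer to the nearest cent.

Risk-neutral probability p = (1 + 0.01 − 0.6)/(1.35 − 0.6) = 0.4100/0.7500 = 0.5467
Terminal stock prices: S_u = 155.2, S_d = 69
Terminal payoffs (K − S): max(-59.25, 0) = 0, max(27, 0) = 27
Node 0 (S = 115): V_0 = 1/1.01·[0.5467·0.0000 + 0.4533·27.0000] = 12.1188

$12.12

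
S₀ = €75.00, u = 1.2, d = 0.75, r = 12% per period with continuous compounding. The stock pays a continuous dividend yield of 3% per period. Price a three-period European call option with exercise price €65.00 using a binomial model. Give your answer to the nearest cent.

€24.77

Per-period risk-free factor R = e^0.12 = 1.1275; dividend-adjusted growth = e^(0.12−0.03) = 1.0942.
Risk-neutral probability p = (1.0942 − 0.75)/(1.2 − 0.75) = 0.3442/0.4500 = 0.7648
Terminal stock prices: S_uuu = 129.6, S_uud = 81, S_udd = 50.62, S_ddd = 31.64
Terminal payoffs (S − K): max(64.6, 0) = 64.6, max(16, 0) = 16, max(-14.38, 0) = 0, max(-33.36, 0) = 0
Node uu (S = 108): V_uu = e^(−0.12)·[0.7648·64.6000 + 0.2352·16.0000] = 47.1583
Node ud (S = 67.5): V_ud = e^(−0.12)·[0.7648·16.0000 + 0.2352·0.0000] = 10.8535
Node dd (S = 42.19): V_dd = e^(−0.12)·[0.7648·0.0000 + 0.2352·0.0000] = 0.0000
Node u (S = 90): V_u = e^(−0.12)·[0.7648·47.1583 + 0.2352·10.8535] = 34.2534
Node d (S = 56.25): V_d = e^(−0.12)·[0.7648·10.8535 + 0.2352·0.0000] = 7.3624
Node 0 (S = 75): V_0 = e^(−0.12)·[0.7648·34.2534 + 0.2352·7.3624] = 24.7712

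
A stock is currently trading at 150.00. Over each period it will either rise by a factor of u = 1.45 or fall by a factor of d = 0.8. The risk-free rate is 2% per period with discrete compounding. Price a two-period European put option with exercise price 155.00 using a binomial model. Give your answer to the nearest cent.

24.82

Risk-neutral probability p = (1 + 0.02 − 0.8)/(1.45 − 0.8) = 0.2200/0.6500 = 0.3385
Terminal stock prices: S_uu = 315.4, S_ud = 174, S_dd = 96
Terminal payoffs (K − S): max(-160.4, 0) = 0, max(-19, 0) = 0, max(59, 0) = 59
Node u (S = 217.5): V_u = 1/1.02·[0.3385·0.0000 + 0.6615·0.0000] = 0.0000
Node d (S = 120): V_d = 1/1.02·[0.3385·0.0000 + 0.6615·59.0000] = 38.2655
Node 0 (S = 150): V_0 = 1/1.02·[0.3385·0.0000 + 0.6615·38.2655] = 24.8177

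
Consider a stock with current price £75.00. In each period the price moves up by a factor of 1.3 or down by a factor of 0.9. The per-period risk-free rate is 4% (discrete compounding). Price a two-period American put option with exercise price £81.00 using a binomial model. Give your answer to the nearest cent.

Risk-neutral probability p = (1 + 0.04 − 0.9)/(1.3 − 0.9) = 0.1400/0.4000 = 0.3500
Terminal stock prices: S_uu = 126.8, S_ud = 87.75, S_dd = 60.75
Terminal payoffs (K − S): max(-45.75, 0) = 0, max(-6.75, 0) = 0, max(20.25, 0) = 20.25
Node u (S = 97.5): continuation = 1/1.04·[0.3500·0.0000 + 0.6500·0.0000] = 0.0000; exercise value = 0.0000 ≤ continuation, so V_u = 0.0000
Node d (S = 67.5): continuation = 1/1.04·[0.3500·0.0000 + 0.6500·20.2500] = 12.6562; exercise value = 13.5000 > continuation, so V_d = 13.5000 (exercise)
Node 0 (S = 75): continuation = 1/1.04·[0.3500·0.0000 + 0.6500·13.5000] = 8.4375; exercise value = 6.0000 ≤ continuation, so V_0 = 8.4375

£8.44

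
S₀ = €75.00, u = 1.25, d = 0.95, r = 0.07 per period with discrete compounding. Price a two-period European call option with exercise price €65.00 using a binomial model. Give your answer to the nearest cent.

Risk-neutral probability p = (1 + 0.07 − 0.95)/(1.25 − 0.95) = 0.1200/0.3000 = 0.4000
Terminal stock prices: S_uu = 117.2, S_ud = 89.06, S_dd = 67.69
Terminal payoffs (S − K): max(52.19, 0) = 52.19, max(24.06, 0) = 24.06, max(2.688, 0) = 2.688
Node u (S = 93.75): V_u = 1/1.07·[0.4000·52.1875 + 0.6000·24.0625] = 33.0023
Node d (S = 71.25): V_d = 1/1.07·[0.4000·24.0625 + 0.6000·2.6875] = 10.5023
Node 0 (S = 75): V_0 = 1/1.07·[0.4000·33.0023 + 0.6000·10.5023] = 18.2265

€18.23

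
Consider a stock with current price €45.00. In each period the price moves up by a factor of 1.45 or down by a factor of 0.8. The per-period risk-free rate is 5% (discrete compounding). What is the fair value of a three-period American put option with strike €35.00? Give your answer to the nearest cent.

€2.41

Risk-neutral probability p = (1 + 0.05 − 0.8)/(1.45 − 0.8) = 0.2500/0.6500 = 0.3846
Terminal stock prices: S_uuu = 137.2, S_uud = 75.69, S_udd = 41.76, S_ddd = 23.04
Terminal payoffs (K − S): max(-102.2, 0) = 0, max(-40.69, 0) = 0, max(-6.76, 0) = 0, max(11.96, 0) = 11.96
Node uu (S = 94.61): continuation = 1/1.05·[0.3846·0.0000 + 0.6154·0.0000] = 0.0000; exercise value = 0.0000 ≤ continuation, so V_uu = 0.0000
Node ud (S = 52.2): continuation = 1/1.05·[0.3846·0.0000 + 0.6154·0.0000] = 0.0000; exercise value = 0.0000 ≤ continuation, so V_ud = 0.0000
Node dd (S = 28.8): continuation = 1/1.05·[0.3846·0.0000 + 0.6154·11.9600] = 7.0095; exercise value = 6.2000 ≤ continuation, so V_dd = 7.0095
Node u (S = 65.25): continuation = 1/1.05·[0.3846·0.0000 + 0.6154·0.0000] = 0.0000; exercise value = 0.0000 ≤ continuation, so V_u = 0.0000
Node d (S = 36): continuation = 1/1.05·[0.3846·0.0000 + 0.6154·7.0095] = 4.1081; exercise value = 0.0000 ≤ continuation, so V_d = 4.1081
Node 0 (S = 45): continuation = 1/1.05·[0.3846·0.0000 + 0.6154·4.1081] = 2.4077; exercise value = 0.0000 ≤ continuation, so V_0 = 2.4077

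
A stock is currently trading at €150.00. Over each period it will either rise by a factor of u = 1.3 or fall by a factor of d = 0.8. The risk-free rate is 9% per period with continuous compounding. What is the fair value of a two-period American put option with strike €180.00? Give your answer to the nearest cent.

Risk-neutral probability p = (e^0.09 − 0.8)/(1.3 − 0.8) = 0.2942/0.5000 = 0.5883
Terminal stock prices: S_uu = 253.5, S_ud = 156, S_dd = 96
Terminal payoffs (K − S): max(-73.5, 0) = 0, max(24, 0) = 24, max(84, 0) = 84
Node u (S = 195): continuation = e^(−0.09)·[0.5883·0.0000 + 0.4117·24.0000] = 9.0293; exercise value = 0.0000 ≤ continuation, so V_u = 9.0293
Node d (S = 120): continuation = e^(−0.09)·[0.5883·24.0000 + 0.4117·84.0000] = 44.5076; exercise value = 60.0000 > continuation, so V_d = 60.0000 (exercise)
Node 0 (S = 150): continuation = e^(−0.09)·[0.5883·9.0293 + 0.4117·60.0000] = 27.4284; exercise value = 30.0000 > continuation, so V_0 = 30.0000 (exercise)

€30.00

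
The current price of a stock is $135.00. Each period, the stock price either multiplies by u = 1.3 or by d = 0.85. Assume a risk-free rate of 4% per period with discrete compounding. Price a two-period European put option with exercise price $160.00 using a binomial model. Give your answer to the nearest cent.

$24.16

Risk-neutral probability p = (1 + 0.04 − 0.85)/(1.3 − 0.85) = 0.1900/0.4500 = 0.4222
Terminal stock prices: S_uu = 228.2, S_ud = 149.2, S_dd = 97.54
Terminal payoffs (K − S): max(-68.15, 0) = 0, max(10.83, 0) = 10.83, max(62.46, 0) = 62.46
Node u (S = 175.5): V_u = 1/1.04·[0.4222·0.0000 + 0.5778·10.8250] = 6.0139
Node d (S = 114.8): V_d = 1/1.04·[0.4222·10.8250 + 0.5778·62.4625] = 39.0962
Node 0 (S = 135): V_0 = 1/1.04·[0.4222·6.0139 + 0.5778·39.0962] = 24.1616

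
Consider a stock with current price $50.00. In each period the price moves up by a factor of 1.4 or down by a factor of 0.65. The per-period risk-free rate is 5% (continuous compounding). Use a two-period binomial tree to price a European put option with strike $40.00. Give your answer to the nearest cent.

Risk-neutral probability p = (e^0.05 − 0.65)/(1.4 − 0.65) = 0.4013/0.7500 = 0.5350
Terminal stock prices: S_uu = 98, S_ud = 45.5, S_dd = 21.13
Terminal payoffs (K − S): max(-58, 0) = 0, max(-5.5, 0) = 0, max(18.87, 0) = 18.87
Node u (S = 70): V_u = e^(−0.05)·[0.5350·0.0000 + 0.4650·0.0000] = 0.0000
Node d (S = 32.5): V_d = e^(−0.05)·[0.5350·0.0000 + 0.4650·18.8750] = 8.3483
Node 0 (S = 50): V_0 = e^(−0.05)·[0.5350·0.0000 + 0.4650·8.3483] = 3.6924

$3.69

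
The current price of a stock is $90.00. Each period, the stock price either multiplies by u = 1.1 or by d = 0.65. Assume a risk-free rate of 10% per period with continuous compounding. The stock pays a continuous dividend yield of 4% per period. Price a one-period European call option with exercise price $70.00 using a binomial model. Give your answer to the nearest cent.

$24.01

Per-period risk-free factor R = e^0.1 = 1.1052; dividend-adjusted growth = e^(0.1−0.04) = 1.0618.
Risk-neutral probability p = (1.0618 − 0.65)/(1.1 − 0.65) = 0.4118/0.4500 = 0.9152
Terminal stock prices: S_u = 99, S_d = 58.5
Terminal payoffs (S − K): max(29, 0) = 29, max(-11.5, 0) = 0
Node 0 (S = 90): V_0 = e^(−0.1)·[0.9152·29.0000 + 0.0848·0.0000] = 24.0149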